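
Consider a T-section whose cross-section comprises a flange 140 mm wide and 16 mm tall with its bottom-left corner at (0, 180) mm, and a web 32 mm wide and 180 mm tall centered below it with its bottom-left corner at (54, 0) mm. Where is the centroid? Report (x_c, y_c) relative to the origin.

x_c = 70.00 mm, y_c = 117.44 mm

web: A = 32 × 180 = 5760.00, centroid at (70.00, 90.00).
flange: A = 140 × 16 = 2240.00, centroid at (70.00, 188.00).
ΣA = 8000.00 mm², ΣAx_c = 560000.00 mm³, ΣAy_c = 939520.00 mm³.
x_c = 560000.00/8000.00 = 70.00 mm; y_c = 939520.00/8000.00 = 117.44 mm.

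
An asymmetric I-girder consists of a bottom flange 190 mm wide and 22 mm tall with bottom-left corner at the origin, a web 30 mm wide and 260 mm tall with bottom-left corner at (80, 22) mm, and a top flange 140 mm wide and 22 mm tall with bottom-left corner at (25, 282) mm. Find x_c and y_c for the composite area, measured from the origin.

bottom flange: A = 190 × 22 = 4180.00, centroid at (95.00, 11.00).
web: A = 30 × 260 = 7800.00, centroid at (95.00, 152.00).
top flange: A = 140 × 22 = 3080.00, centroid at (95.00, 293.00).
ΣA = 15060.00 mm², ΣAx_c = 1430700.00 mm³, ΣAy_c = 2134020.00 mm³.
x_c = 1430700.00/15060.00 = 95.00 mm; y_c = 2134020.00/15060.00 = 141.70 mm.

x_c = 95.00 mm, y_c = 141.70 mm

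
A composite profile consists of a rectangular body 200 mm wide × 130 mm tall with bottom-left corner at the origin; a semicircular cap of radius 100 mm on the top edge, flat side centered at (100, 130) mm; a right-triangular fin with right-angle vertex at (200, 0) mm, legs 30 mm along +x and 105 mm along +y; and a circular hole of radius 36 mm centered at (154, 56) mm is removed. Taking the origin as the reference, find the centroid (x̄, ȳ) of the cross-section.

rectangular body: A = 200 × 130 = 26000.00, centroid at (100.00, 65.00).
semicircular top: A = ½π·100² = 15707.96, centroid at (100.00, 172.44).
triangular fin: A = ½·30·105 = 1575.00, centroid at (210.00, 35.00).
hole: A = −π·36² = -4071.50, centroid at (154.00, 56.00).
ΣA = 39211.46 mm², ΣAx̄ = 3874534.70 mm³, ΣAȳ = 4225822.66 mm³.
x̄ = 3874534.70/39211.46 = 98.81 mm; ȳ = 4225822.66/39211.46 = 107.77 mm.

x̄ = 98.81 mm, ȳ = 107.77 mm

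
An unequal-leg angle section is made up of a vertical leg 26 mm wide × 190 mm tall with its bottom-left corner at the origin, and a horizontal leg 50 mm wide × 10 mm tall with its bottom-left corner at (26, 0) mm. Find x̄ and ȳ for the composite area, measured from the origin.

vertical leg: A = 26 × 190 = 4940.00, centroid at (13.00, 95.00).
horizontal leg: A = 50 × 10 = 500.00, centroid at (51.00, 5.00).
ΣA = 5440.00 mm²
ΣAx̄ = (4940.00)(13.00) + (500.00)(51.00) = 89720.00 mm³
ΣAȳ = (4940.00)(95.00) + (500.00)(5.00) = 471800.00 mm³
x̄ = 89720.00 / 5440.00 = 16.49 mm
ȳ = 471800.00 / 5440.00 = 86.73 mm

x̄ = 16.49 mm, ȳ = 86.73 mm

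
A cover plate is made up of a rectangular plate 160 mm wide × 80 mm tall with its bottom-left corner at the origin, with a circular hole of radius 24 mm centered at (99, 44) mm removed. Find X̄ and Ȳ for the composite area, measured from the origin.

Part | A | x̄ᵢ | ȳᵢ | A·x̄ᵢ | A·ȳᵢ
plate | 12800.00 | 80.00 | 40.00 | 1024000.00 | 512000.00
hole | -1809.56 | 99.00 | 44.00 | -179146.18 | -79620.52
Σ | 10990.44 |  |  | 844853.82 | 432379.48
X̄ = 844853.82 / 10990.44 = 76.87 mm
Ȳ = 432379.48 / 10990.44 = 39.34 mm

X̄ = 76.87 mm, Ȳ = 39.34 mm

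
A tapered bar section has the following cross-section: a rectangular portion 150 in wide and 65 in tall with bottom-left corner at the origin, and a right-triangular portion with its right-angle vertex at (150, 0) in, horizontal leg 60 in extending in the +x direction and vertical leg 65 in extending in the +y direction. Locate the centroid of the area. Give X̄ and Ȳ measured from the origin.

Part | A | x̄ᵢ | ȳᵢ | A·x̄ᵢ | A·ȳᵢ
rectangular portion | 9750.00 | 75.00 | 32.50 | 731250.00 | 316875.00
triangular portion | 1950.00 | 170.00 | 21.67 | 331500.00 | 42250.00
Σ | 11700.00 |  |  | 1062750.00 | 359125.00
X̄ = 1062750.00 / 11700.00 = 90.83 in
Ȳ = 359125.00 / 11700.00 = 30.69 in

X̄ = 90.83 in, Ȳ = 30.69 in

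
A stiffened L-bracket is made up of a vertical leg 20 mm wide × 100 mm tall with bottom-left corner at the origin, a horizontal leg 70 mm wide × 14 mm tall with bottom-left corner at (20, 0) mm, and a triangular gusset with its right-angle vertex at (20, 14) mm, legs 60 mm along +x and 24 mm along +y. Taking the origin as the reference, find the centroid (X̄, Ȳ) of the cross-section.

X̄ = 27.76 mm, Ȳ = 33.16 mm

vertical leg: A = 20 × 100 = 2000.00, centroid at (10.00, 50.00).
horizontal leg: A = 70 × 14 = 980.00, centroid at (55.00, 7.00).
gusset: A = ½·60·24 = 720.00, centroid at (40.00, 22.00).
ΣA = 3700.00 mm²
ΣAX̄ = (2000.00)(10.00) + (980.00)(55.00) + (720.00)(40.00) = 102700.00 mm³
ΣAȲ = (2000.00)(50.00) + (980.00)(7.00) + (720.00)(22.00) = 122700.00 mm³
X̄ = 102700.00 / 3700.00 = 27.76 mm
Ȳ = 122700.00 / 3700.00 = 33.16 mm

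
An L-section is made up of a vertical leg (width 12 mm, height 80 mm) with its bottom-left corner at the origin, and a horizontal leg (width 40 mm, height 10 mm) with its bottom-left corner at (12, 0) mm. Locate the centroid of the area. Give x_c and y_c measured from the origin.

Part | A | x̄ᵢ | ȳᵢ | A·x̄ᵢ | A·ȳᵢ
vertical leg | 960.00 | 6.00 | 40.00 | 5760.00 | 38400.00
horizontal leg | 400.00 | 32.00 | 5.00 | 12800.00 | 2000.00
Σ | 1360.00 |  |  | 18560.00 | 40400.00
x_c = 18560.00 / 1360.00 = 13.65 mm
y_c = 40400.00 / 1360.00 = 29.71 mm

x_c = 13.65 mm, y_c = 29.71 mm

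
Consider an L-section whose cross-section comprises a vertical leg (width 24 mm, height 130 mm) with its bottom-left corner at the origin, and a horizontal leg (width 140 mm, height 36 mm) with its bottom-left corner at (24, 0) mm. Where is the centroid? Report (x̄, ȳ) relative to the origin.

vertical leg: A = 24 × 130 = 3120.00, centroid at (12.00, 65.00).
horizontal leg: A = 140 × 36 = 5040.00, centroid at (94.00, 18.00).
ΣA = 8160.00 mm², ΣAx̄ = 511200.00 mm³, ΣAȳ = 293520.00 mm³.
x̄ = 511200.00/8160.00 = 62.65 mm; ȳ = 293520.00/8160.00 = 35.97 mm.

x̄ = 62.65 mm, ȳ = 35.97 mm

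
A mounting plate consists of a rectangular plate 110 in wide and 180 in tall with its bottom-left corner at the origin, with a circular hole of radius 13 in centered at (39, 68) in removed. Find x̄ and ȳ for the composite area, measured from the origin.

Part | A | x̄ᵢ | ȳᵢ | A·x̄ᵢ | A·ȳᵢ
plate | 19800.00 | 55.00 | 90.00 | 1089000.00 | 1782000.00
hole | -530.93 | 39.00 | 68.00 | -20706.24 | -36103.18
Σ | 19269.07 |  |  | 1068293.76 | 1745896.82
x̄ = 1068293.76 / 19269.07 = 55.44 in
ȳ = 1745896.82 / 19269.07 = 90.61 in

x̄ = 55.44 in, ȳ = 90.61 in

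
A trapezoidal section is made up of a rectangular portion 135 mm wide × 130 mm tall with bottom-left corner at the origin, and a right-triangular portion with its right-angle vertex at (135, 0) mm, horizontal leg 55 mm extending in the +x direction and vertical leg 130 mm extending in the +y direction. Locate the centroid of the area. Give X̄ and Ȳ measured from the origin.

X̄ = 82.03 mm, Ȳ = 61.33 mm

rectangular portion: A = 135 × 130 = 17550.00, centroid at (67.50, 65.00).
triangular portion: A = ½·55·130 = 3575.00, centroid at (153.33, 43.33).
ΣA = 21125.00 mm²
ΣAX̄ = (17550.00)(67.50) + (3575.00)(153.33) = 1732791.67 mm³
ΣAȲ = (17550.00)(65.00) + (3575.00)(43.33) = 1295666.67 mm³
X̄ = 1732791.67 / 21125.00 = 82.03 mm
Ȳ = 1295666.67 / 21125.00 = 61.33 mm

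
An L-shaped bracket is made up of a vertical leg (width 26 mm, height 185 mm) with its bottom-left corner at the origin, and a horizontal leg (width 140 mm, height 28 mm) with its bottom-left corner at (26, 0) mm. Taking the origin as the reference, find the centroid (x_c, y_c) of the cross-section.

Part | A | x̄ᵢ | ȳᵢ | A·x̄ᵢ | A·ȳᵢ
vertical leg | 4810.00 | 13.00 | 92.50 | 62530.00 | 444925.00
horizontal leg | 3920.00 | 96.00 | 14.00 | 376320.00 | 54880.00
Σ | 8730.00 |  |  | 438850.00 | 499805.00
x_c = 438850.00 / 8730.00 = 50.27 mm
y_c = 499805.00 / 8730.00 = 57.25 mm

x_c = 50.27 mm, y_c = 57.25 mm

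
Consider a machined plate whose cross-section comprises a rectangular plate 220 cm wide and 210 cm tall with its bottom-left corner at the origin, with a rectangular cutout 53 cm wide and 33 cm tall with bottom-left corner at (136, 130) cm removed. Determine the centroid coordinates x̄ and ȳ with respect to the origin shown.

x̄ = 107.93 cm, ȳ = 103.37 cm

plate: A = 220 × 210 = 46200.00, centroid at (110.00, 105.00).
hole: A = −(53 × 33) = -1749.00, centroid at (162.50, 146.50).
ΣA = 44451.00 cm²
ΣAx̄ = (46200.00)(110.00) + (-1749.00)(162.50) = 4797787.50 cm³
ΣAȳ = (46200.00)(105.00) + (-1749.00)(146.50) = 4594771.50 cm³
x̄ = 4797787.50 / 44451.00 = 107.93 cm
ȳ = 4594771.50 / 44451.00 = 103.37 cm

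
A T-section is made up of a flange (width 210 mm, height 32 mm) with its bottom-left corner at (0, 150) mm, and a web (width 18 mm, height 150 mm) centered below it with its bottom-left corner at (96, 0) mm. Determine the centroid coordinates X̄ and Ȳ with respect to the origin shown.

web: A = 18 × 150 = 2700.00, centroid at (105.00, 75.00).
flange: A = 210 × 32 = 6720.00, centroid at (105.00, 166.00).
ΣA = 9420.00 mm²
ΣAX̄ = (2700.00)(105.00) + (6720.00)(105.00) = 989100.00 mm³
ΣAȲ = (2700.00)(75.00) + (6720.00)(166.00) = 1318020.00 mm³
X̄ = 989100.00 / 9420.00 = 105.00 mm
Ȳ = 1318020.00 / 9420.00 = 139.92 mm

X̄ = 105.00 mm, Ȳ = 139.92 mm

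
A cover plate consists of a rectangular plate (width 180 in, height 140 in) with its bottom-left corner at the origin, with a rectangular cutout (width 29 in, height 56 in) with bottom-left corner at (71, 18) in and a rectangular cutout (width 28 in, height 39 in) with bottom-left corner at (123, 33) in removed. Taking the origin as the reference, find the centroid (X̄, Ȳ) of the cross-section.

X̄ = 88.04 in, Ȳ = 72.58 in

plate: A = 180 × 140 = 25200.00, centroid at (90.00, 70.00).
hole 1: A = −(29 × 56) = -1624.00, centroid at (85.50, 46.00).
hole 2: A = −(28 × 39) = -1092.00, centroid at (137.00, 52.50).
ΣA = 22484.00 in²
ΣAX̄ = (25200.00)(90.00) + (-1624.00)(85.50) + (-1092.00)(137.00) = 1979544.00 in³
ΣAȲ = (25200.00)(70.00) + (-1624.00)(46.00) + (-1092.00)(52.50) = 1631966.00 in³
X̄ = 1979544.00 / 22484.00 = 88.04 in
Ȳ = 1631966.00 / 22484.00 = 72.58 in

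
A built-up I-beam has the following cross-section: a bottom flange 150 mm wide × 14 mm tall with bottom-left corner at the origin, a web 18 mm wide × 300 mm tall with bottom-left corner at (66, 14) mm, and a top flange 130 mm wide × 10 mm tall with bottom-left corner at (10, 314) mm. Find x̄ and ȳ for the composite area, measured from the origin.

x̄ = 75.00 mm, ȳ = 149.43 mm

bottom flange: A = 150 × 14 = 2100.00, centroid at (75.00, 7.00).
web: A = 18 × 300 = 5400.00, centroid at (75.00, 164.00).
top flange: A = 130 × 10 = 1300.00, centroid at (75.00, 319.00).
ΣA = 8800.00 mm², ΣAx̄ = 660000.00 mm³, ΣAȳ = 1315000.00 mm³.
x̄ = 660000.00/8800.00 = 75.00 mm; ȳ = 1315000.00/8800.00 = 149.43 mm.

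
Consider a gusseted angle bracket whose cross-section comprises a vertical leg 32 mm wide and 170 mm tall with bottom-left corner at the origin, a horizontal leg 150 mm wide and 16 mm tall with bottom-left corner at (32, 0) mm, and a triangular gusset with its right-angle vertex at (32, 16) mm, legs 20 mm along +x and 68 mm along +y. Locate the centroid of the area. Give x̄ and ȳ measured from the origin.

x̄ = 43.44 mm, ȳ = 59.61 mm

Part | A | x̄ᵢ | ȳᵢ | A·x̄ᵢ | A·ȳᵢ
vertical leg | 5440.00 | 16.00 | 85.00 | 87040.00 | 462400.00
horizontal leg | 2400.00 | 107.00 | 8.00 | 256800.00 | 19200.00
gusset | 680.00 | 38.67 | 38.67 | 26293.33 | 26293.33
Σ | 8520.00 |  |  | 370133.33 | 507893.33
x̄ = 370133.33 / 8520.00 = 43.44 mm
ȳ = 507893.33 / 8520.00 = 59.61 mm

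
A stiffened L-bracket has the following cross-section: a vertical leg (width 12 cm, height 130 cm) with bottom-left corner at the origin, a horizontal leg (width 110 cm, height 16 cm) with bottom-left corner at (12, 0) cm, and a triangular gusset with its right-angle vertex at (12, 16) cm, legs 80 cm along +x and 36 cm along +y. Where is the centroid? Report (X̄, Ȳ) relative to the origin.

Part | A | x̄ᵢ | ȳᵢ | A·x̄ᵢ | A·ȳᵢ
vertical leg | 1560.00 | 6.00 | 65.00 | 9360.00 | 101400.00
horizontal leg | 1760.00 | 67.00 | 8.00 | 117920.00 | 14080.00
gusset | 1440.00 | 38.67 | 28.00 | 55680.00 | 40320.00
Σ | 4760.00 |  |  | 182960.00 | 155800.00
X̄ = 182960.00 / 4760.00 = 38.44 cm
Ȳ = 155800.00 / 4760.00 = 32.73 cm

X̄ = 38.44 cm, Ȳ = 32.73 cm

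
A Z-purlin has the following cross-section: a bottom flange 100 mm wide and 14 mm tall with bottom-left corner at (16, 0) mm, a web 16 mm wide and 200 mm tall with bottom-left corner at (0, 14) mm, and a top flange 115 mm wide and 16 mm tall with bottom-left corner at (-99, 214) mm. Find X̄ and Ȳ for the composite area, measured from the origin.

bottom flange: A = 100 × 14 = 1400.00, centroid at (66.00, 7.00).
web: A = 16 × 200 = 3200.00, centroid at (8.00, 114.00).
top flange: A = 115 × 16 = 1840.00, centroid at (-41.50, 222.00).
ΣA = 6440.00 mm²
ΣAX̄ = (1400.00)(66.00) + (3200.00)(8.00) + (1840.00)(-41.50) = 41640.00 mm³
ΣAȲ = (1400.00)(7.00) + (3200.00)(114.00) + (1840.00)(222.00) = 783080.00 mm³
X̄ = 41640.00 / 6440.00 = 6.47 mm
Ȳ = 783080.00 / 6440.00 = 121.60 mm

X̄ = 6.47 mm, Ȳ = 121.60 mm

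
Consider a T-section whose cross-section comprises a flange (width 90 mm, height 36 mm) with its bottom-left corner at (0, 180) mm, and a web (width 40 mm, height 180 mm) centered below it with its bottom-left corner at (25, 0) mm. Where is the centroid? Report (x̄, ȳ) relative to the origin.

Part | A | x̄ᵢ | ȳᵢ | A·x̄ᵢ | A·ȳᵢ
web | 7200.00 | 45.00 | 90.00 | 324000.00 | 648000.00
flange | 3240.00 | 45.00 | 198.00 | 145800.00 | 641520.00
Σ | 10440.00 |  |  | 469800.00 | 1289520.00
x̄ = 469800.00 / 10440.00 = 45.00 mm
ȳ = 1289520.00 / 10440.00 = 123.52 mm

x̄ = 45.00 mm, ȳ = 123.52 mm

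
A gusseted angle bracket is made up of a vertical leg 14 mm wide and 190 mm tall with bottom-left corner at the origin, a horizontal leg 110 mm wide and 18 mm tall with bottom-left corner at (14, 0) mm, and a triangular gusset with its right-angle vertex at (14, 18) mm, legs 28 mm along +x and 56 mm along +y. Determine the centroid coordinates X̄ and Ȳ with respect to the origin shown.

X̄ = 31.99 mm, Ȳ = 55.17 mm

vertical leg: A = 14 × 190 = 2660.00, centroid at (7.00, 95.00).
horizontal leg: A = 110 × 18 = 1980.00, centroid at (69.00, 9.00).
gusset: A = ½·28·56 = 784.00, centroid at (23.33, 36.67).
ΣA = 5424.00 mm², ΣAX̄ = 173533.33 mm³, ΣAȲ = 299266.67 mm³.
X̄ = 173533.33/5424.00 = 31.99 mm; Ȳ = 299266.67/5424.00 = 55.17 mm.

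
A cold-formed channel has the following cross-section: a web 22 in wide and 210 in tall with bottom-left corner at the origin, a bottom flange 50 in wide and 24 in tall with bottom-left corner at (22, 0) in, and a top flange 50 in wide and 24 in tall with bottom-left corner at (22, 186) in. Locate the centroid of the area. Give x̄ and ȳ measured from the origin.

x̄ = 23.31 in, ȳ = 105.00 in

web: A = 22 × 210 = 4620.00, centroid at (11.00, 105.00).
bottom flange: A = 50 × 24 = 1200.00, centroid at (47.00, 12.00).
top flange: A = 50 × 24 = 1200.00, centroid at (47.00, 198.00).
ΣA = 7020.00 in²
ΣAx̄ = (4620.00)(11.00) + (1200.00)(47.00) + (1200.00)(47.00) = 163620.00 in³
ΣAȳ = (4620.00)(105.00) + (1200.00)(12.00) + (1200.00)(198.00) = 737100.00 in³
x̄ = 163620.00 / 7020.00 = 23.31 in
ȳ = 737100.00 / 7020.00 = 105.00 in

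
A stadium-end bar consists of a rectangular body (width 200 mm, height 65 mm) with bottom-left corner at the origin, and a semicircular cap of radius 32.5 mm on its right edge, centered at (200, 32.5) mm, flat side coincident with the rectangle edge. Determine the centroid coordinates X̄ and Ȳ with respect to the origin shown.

X̄ = 112.88 mm, Ȳ = 32.50 mm

rectangular body: A = 200 × 65 = 13000.00, centroid at (100.00, 32.50).
semicircular end: A = ½π·32.5² = 1659.15, centroid at (213.79, 32.50).
ΣA = 14659.15 mm²
ΣAX̄ = (13000.00)(100.00) + (1659.15)(213.79) = 1654716.14 mm³
ΣAȲ = (13000.00)(32.50) + (1659.15)(32.50) = 476422.49 mm³
X̄ = 1654716.14 / 14659.15 = 112.88 mm
Ȳ = 476422.49 / 14659.15 = 32.50 mm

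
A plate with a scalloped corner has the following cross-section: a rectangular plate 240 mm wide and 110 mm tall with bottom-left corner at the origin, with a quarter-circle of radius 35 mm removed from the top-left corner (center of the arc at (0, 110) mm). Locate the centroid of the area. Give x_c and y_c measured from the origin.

x_c = 123.98 mm, y_c = 53.48 mm

plate: A = 240 × 110 = 26400.00, centroid at (120.00, 55.00).
removed quarter-circle: A = −¼π·35² = -962.11, centroid at (14.85, 95.15).
ΣA = 25437.89 mm²
ΣAx_c = (26400.00)(120.00) + (-962.11)(14.85) = 3153708.33 mm³
ΣAy_c = (26400.00)(55.00) + (-962.11)(95.15) = 1360459.26 mm³
x_c = 3153708.33 / 25437.89 = 123.98 mm
y_c = 1360459.26 / 25437.89 = 53.48 mm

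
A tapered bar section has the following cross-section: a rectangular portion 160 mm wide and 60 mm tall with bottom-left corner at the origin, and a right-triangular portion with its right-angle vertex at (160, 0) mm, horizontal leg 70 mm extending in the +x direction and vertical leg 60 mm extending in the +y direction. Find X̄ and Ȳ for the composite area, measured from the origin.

X̄ = 98.55 mm, Ȳ = 28.21 mm

Part | A | x̄ᵢ | ȳᵢ | A·x̄ᵢ | A·ȳᵢ
rectangular portion | 9600.00 | 80.00 | 30.00 | 768000.00 | 288000.00
triangular portion | 2100.00 | 183.33 | 20.00 | 385000.00 | 42000.00
Σ | 11700.00 |  |  | 1153000.00 | 330000.00
X̄ = 1153000.00 / 11700.00 = 98.55 mm
Ȳ = 330000.00 / 11700.00 = 28.21 mm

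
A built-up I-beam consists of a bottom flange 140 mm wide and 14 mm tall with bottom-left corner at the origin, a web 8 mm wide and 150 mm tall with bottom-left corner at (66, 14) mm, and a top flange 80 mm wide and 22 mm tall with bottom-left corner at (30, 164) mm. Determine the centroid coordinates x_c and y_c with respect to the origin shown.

x_c = 70.00 mm, y_c = 87.10 mm

Part | A | x̄ᵢ | ȳᵢ | A·x̄ᵢ | A·ȳᵢ
bottom flange | 1960.00 | 70.00 | 7.00 | 137200.00 | 13720.00
web | 1200.00 | 70.00 | 89.00 | 84000.00 | 106800.00
top flange | 1760.00 | 70.00 | 175.00 | 123200.00 | 308000.00
Σ | 4920.00 |  |  | 344400.00 | 428520.00
x_c = 344400.00 / 4920.00 = 70.00 mm
y_c = 428520.00 / 4920.00 = 87.10 mm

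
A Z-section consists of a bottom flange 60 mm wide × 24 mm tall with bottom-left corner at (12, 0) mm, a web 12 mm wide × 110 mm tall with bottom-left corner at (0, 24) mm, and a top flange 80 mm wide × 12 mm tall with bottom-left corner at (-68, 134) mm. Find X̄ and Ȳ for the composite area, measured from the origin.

bottom flange: A = 60 × 24 = 1440.00, centroid at (42.00, 12.00).
web: A = 12 × 110 = 1320.00, centroid at (6.00, 79.00).
top flange: A = 80 × 12 = 960.00, centroid at (-28.00, 140.00).
ΣA = 3720.00 mm², ΣAX̄ = 41520.00 mm³, ΣAȲ = 255960.00 mm³.
X̄ = 41520.00/3720.00 = 11.16 mm; Ȳ = 255960.00/3720.00 = 68.81 mm.

X̄ = 11.16 mm, Ȳ = 68.81 mm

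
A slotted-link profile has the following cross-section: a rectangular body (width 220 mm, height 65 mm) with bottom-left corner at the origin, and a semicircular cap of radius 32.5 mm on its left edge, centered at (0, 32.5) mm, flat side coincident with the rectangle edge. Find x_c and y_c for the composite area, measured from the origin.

rectangular body: A = 220 × 65 = 14300.00, centroid at (110.00, 32.50).
semicircular end: A = ½π·32.5² = 1659.15, centroid at (-13.79, 32.50).
ΣA = 15959.15 mm²
ΣAx_c = (14300.00)(110.00) + (1659.15)(-13.79) = 1550114.58 mm³
ΣAy_c = (14300.00)(32.50) + (1659.15)(32.50) = 518672.49 mm³
x_c = 1550114.58 / 15959.15 = 97.13 mm
y_c = 518672.49 / 15959.15 = 32.50 mm

x_c = 97.13 mm, y_c = 32.50 mm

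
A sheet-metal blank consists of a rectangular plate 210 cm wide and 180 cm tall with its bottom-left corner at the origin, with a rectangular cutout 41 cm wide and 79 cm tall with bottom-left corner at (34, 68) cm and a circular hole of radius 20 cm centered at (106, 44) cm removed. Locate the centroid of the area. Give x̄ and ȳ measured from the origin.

x̄ = 109.87 cm, ȳ = 90.03 cm

plate: A = 210 × 180 = 37800.00, centroid at (105.00, 90.00).
hole 1: A = −(41 × 79) = -3239.00, centroid at (54.50, 107.50).
hole 2: A = −π·20² = -1256.64, centroid at (106.00, 44.00).
ΣA = 33304.36 cm², ΣAx̄ = 3659270.97 cm³, ΣAȳ = 2998515.47 cm³.
x̄ = 3659270.97/33304.36 = 109.87 cm; ȳ = 2998515.47/33304.36 = 90.03 cm.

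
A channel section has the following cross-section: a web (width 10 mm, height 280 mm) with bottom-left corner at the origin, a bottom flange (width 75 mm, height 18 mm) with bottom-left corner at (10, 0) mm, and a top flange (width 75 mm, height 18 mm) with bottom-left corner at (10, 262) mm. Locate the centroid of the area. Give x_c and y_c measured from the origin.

x_c = 25.86 mm, y_c = 140.00 mm

Part | A | x̄ᵢ | ȳᵢ | A·x̄ᵢ | A·ȳᵢ
web | 2800.00 | 5.00 | 140.00 | 14000.00 | 392000.00
bottom flange | 1350.00 | 47.50 | 9.00 | 64125.00 | 12150.00
top flange | 1350.00 | 47.50 | 271.00 | 64125.00 | 365850.00
Σ | 5500.00 |  |  | 142250.00 | 770000.00
x_c = 142250.00 / 5500.00 = 25.86 mm
y_c = 770000.00 / 5500.00 = 140.00 mm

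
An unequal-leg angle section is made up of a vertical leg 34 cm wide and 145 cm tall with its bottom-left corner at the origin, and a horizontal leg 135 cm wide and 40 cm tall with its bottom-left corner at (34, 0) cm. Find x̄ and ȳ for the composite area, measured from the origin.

vertical leg: A = 34 × 145 = 4930.00, centroid at (17.00, 72.50).
horizontal leg: A = 135 × 40 = 5400.00, centroid at (101.50, 20.00).
ΣA = 10330.00 cm², ΣAx̄ = 631910.00 cm³, ΣAȳ = 465425.00 cm³.
x̄ = 631910.00/10330.00 = 61.17 cm; ȳ = 465425.00/10330.00 = 45.06 cm.

x̄ = 61.17 cm, ȳ = 45.06 cm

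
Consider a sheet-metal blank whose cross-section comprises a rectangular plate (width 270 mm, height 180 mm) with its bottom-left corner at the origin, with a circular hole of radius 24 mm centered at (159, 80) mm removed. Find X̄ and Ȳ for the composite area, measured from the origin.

plate: A = 270 × 180 = 48600.00, centroid at (135.00, 90.00).
hole: A = −π·24² = -1809.56, centroid at (159.00, 80.00).
ΣA = 46790.44 mm², ΣAX̄ = 6273280.38 mm³, ΣAȲ = 4229235.41 mm³.
X̄ = 6273280.38/46790.44 = 134.07 mm; Ȳ = 4229235.41/46790.44 = 90.39 mm.

X̄ = 134.07 mm, Ȳ = 90.39 mm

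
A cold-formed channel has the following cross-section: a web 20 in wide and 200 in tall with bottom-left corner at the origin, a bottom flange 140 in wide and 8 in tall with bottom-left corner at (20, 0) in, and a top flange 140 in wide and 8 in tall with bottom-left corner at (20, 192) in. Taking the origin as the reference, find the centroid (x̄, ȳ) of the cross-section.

Part | A | x̄ᵢ | ȳᵢ | A·x̄ᵢ | A·ȳᵢ
web | 4000.00 | 10.00 | 100.00 | 40000.00 | 400000.00
bottom flange | 1120.00 | 90.00 | 4.00 | 100800.00 | 4480.00
top flange | 1120.00 | 90.00 | 196.00 | 100800.00 | 219520.00
Σ | 6240.00 |  |  | 241600.00 | 624000.00
x̄ = 241600.00 / 6240.00 = 38.72 in
ȳ = 624000.00 / 6240.00 = 100.00 in

x̄ = 38.72 in, ȳ = 100.00 in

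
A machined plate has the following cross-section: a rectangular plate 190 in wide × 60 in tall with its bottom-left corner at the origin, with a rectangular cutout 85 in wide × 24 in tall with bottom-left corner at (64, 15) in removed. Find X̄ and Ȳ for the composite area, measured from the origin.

plate: A = 190 × 60 = 11400.00, centroid at (95.00, 30.00).
hole: A = −(85 × 24) = -2040.00, centroid at (106.50, 27.00).
ΣA = 9360.00 in²
ΣAX̄ = (11400.00)(95.00) + (-2040.00)(106.50) = 865740.00 in³
ΣAȲ = (11400.00)(30.00) + (-2040.00)(27.00) = 286920.00 in³
X̄ = 865740.00 / 9360.00 = 92.49 in
Ȳ = 286920.00 / 9360.00 = 30.65 in

X̄ = 92.49 in, Ȳ = 30.65 in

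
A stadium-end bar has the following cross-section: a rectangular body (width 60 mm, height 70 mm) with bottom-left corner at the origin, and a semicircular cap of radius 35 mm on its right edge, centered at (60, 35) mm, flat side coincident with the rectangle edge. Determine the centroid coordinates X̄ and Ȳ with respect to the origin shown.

Part | A | x̄ᵢ | ȳᵢ | A·x̄ᵢ | A·ȳᵢ
rectangular body | 4200.00 | 30.00 | 35.00 | 126000.00 | 147000.00
semicircular end | 1924.23 | 74.85 | 35.00 | 144036.86 | 67347.89
Σ | 6124.23 |  |  | 270036.86 | 214347.89
X̄ = 270036.86 / 6124.23 = 44.09 mm
Ȳ = 214347.89 / 6124.23 = 35.00 mm

X̄ = 44.09 mm, Ȳ = 35.00 mm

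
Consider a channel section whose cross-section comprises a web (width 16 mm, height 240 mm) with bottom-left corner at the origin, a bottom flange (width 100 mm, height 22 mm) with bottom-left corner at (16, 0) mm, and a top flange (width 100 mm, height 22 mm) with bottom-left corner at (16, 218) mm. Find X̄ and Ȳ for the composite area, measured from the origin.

web: A = 16 × 240 = 3840.00, centroid at (8.00, 120.00).
bottom flange: A = 100 × 22 = 2200.00, centroid at (66.00, 11.00).
top flange: A = 100 × 22 = 2200.00, centroid at (66.00, 229.00).
ΣA = 8240.00 mm²
ΣAX̄ = (3840.00)(8.00) + (2200.00)(66.00) + (2200.00)(66.00) = 321120.00 mm³
ΣAȲ = (3840.00)(120.00) + (2200.00)(11.00) + (2200.00)(229.00) = 988800.00 mm³
X̄ = 321120.00 / 8240.00 = 38.97 mm
Ȳ = 988800.00 / 8240.00 = 120.00 mm

X̄ = 38.97 mm, Ȳ = 120.00 mm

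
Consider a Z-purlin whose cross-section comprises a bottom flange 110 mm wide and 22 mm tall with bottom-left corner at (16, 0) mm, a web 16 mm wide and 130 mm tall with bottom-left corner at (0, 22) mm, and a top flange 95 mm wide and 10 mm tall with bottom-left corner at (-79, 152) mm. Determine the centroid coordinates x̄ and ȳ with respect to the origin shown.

Part | A | x̄ᵢ | ȳᵢ | A·x̄ᵢ | A·ȳᵢ
bottom flange | 2420.00 | 71.00 | 11.00 | 171820.00 | 26620.00
web | 2080.00 | 8.00 | 87.00 | 16640.00 | 180960.00
top flange | 950.00 | -31.50 | 157.00 | -29925.00 | 149150.00
Σ | 5450.00 |  |  | 158535.00 | 356730.00
x̄ = 158535.00 / 5450.00 = 29.09 mm
ȳ = 356730.00 / 5450.00 = 65.46 mm

x̄ = 29.09 mm, ȳ = 65.46 mm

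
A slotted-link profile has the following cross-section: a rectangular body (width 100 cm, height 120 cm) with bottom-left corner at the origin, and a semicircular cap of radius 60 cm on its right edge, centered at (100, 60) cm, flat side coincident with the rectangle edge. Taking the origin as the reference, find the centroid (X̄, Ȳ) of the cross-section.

X̄ = 74.17 cm, Ȳ = 60.00 cm

Part | A | x̄ᵢ | ȳᵢ | A·x̄ᵢ | A·ȳᵢ
rectangular body | 12000.00 | 50.00 | 60.00 | 600000.00 | 720000.00
semicircular end | 5654.87 | 125.46 | 60.00 | 709486.68 | 339292.01
Σ | 17654.87 |  |  | 1309486.68 | 1059292.01
X̄ = 1309486.68 / 17654.87 = 74.17 cm
Ȳ = 1059292.01 / 17654.87 = 60.00 cm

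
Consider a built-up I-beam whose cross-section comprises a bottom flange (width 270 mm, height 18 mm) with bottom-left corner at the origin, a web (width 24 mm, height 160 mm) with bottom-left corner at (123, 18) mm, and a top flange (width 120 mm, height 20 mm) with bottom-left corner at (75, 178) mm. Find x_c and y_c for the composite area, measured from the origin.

bottom flange: A = 270 × 18 = 4860.00, centroid at (135.00, 9.00).
web: A = 24 × 160 = 3840.00, centroid at (135.00, 98.00).
top flange: A = 120 × 20 = 2400.00, centroid at (135.00, 188.00).
ΣA = 11100.00 mm², ΣAx_c = 1498500.00 mm³, ΣAy_c = 871260.00 mm³.
x_c = 1498500.00/11100.00 = 135.00 mm; y_c = 871260.00/11100.00 = 78.49 mm.

x_c = 135.00 mm, y_c = 78.49 mm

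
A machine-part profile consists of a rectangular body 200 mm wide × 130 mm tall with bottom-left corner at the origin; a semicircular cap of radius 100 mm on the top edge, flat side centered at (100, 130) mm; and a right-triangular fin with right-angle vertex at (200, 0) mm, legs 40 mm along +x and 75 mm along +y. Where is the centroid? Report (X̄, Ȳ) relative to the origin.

X̄ = 103.93 mm, Ȳ = 102.67 mm

rectangular body: A = 200 × 130 = 26000.00, centroid at (100.00, 65.00).
semicircular top: A = ½π·100² = 15707.96, centroid at (100.00, 172.44).
triangular fin: A = ½·40·75 = 1500.00, centroid at (213.33, 25.00).
ΣA = 43207.96 mm², ΣAX̄ = 4490796.33 mm³, ΣAȲ = 4436201.89 mm³.
X̄ = 4490796.33/43207.96 = 103.93 mm; Ȳ = 4436201.89/43207.96 = 102.67 mm.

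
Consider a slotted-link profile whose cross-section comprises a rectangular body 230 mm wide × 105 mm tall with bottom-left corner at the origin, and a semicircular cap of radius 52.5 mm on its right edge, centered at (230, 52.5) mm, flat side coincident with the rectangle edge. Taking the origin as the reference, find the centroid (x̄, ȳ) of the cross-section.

x̄ = 135.87 mm, ȳ = 52.50 mm

rectangular body: A = 230 × 105 = 24150.00, centroid at (115.00, 52.50).
semicircular end: A = ½π·52.5² = 4329.51, centroid at (252.28, 52.50).
ΣA = 28479.51 mm²
ΣAx̄ = (24150.00)(115.00) + (4329.51)(252.28) = 3869505.45 mm³
ΣAȳ = (24150.00)(52.50) + (4329.51)(52.50) = 1495174.14 mm³
x̄ = 3869505.45 / 28479.51 = 135.87 mm
ȳ = 1495174.14 / 28479.51 = 52.50 mm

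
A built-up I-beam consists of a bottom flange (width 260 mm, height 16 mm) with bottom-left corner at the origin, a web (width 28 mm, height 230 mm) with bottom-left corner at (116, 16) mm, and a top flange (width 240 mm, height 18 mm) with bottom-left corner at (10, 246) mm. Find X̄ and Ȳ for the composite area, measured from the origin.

bottom flange: A = 260 × 16 = 4160.00, centroid at (130.00, 8.00).
web: A = 28 × 230 = 6440.00, centroid at (130.00, 131.00).
top flange: A = 240 × 18 = 4320.00, centroid at (130.00, 255.00).
ΣA = 14920.00 mm², ΣAX̄ = 1939600.00 mm³, ΣAȲ = 1978520.00 mm³.
X̄ = 1939600.00/14920.00 = 130.00 mm; Ȳ = 1978520.00/14920.00 = 132.61 mm.

X̄ = 130.00 mm, Ȳ = 132.61 mm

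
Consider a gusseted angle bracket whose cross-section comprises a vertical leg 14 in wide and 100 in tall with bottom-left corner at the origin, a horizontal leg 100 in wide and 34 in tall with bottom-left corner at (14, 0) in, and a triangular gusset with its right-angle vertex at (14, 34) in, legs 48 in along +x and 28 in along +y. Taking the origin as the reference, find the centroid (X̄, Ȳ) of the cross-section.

vertical leg: A = 14 × 100 = 1400.00, centroid at (7.00, 50.00).
horizontal leg: A = 100 × 34 = 3400.00, centroid at (64.00, 17.00).
gusset: A = ½·48·28 = 672.00, centroid at (30.00, 43.33).
ΣA = 5472.00 in²
ΣAX̄ = (1400.00)(7.00) + (3400.00)(64.00) + (672.00)(30.00) = 247560.00 in³
ΣAȲ = (1400.00)(50.00) + (3400.00)(17.00) + (672.00)(43.33) = 156920.00 in³
X̄ = 247560.00 / 5472.00 = 45.24 in
Ȳ = 156920.00 / 5472.00 = 28.68 in

X̄ = 45.24 in, Ȳ = 28.68 in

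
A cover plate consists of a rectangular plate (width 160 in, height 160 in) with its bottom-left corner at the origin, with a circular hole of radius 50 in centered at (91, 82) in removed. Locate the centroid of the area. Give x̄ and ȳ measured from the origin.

plate: A = 160 × 160 = 25600.00, centroid at (80.00, 80.00).
hole: A = −π·50² = -7853.98, centroid at (91.00, 82.00).
ΣA = 17746.02 in², ΣAx̄ = 1333287.67 in³, ΣAȳ = 1403973.51 in³.
x̄ = 1333287.67/17746.02 = 75.13 in; ȳ = 1403973.51/17746.02 = 79.11 in.

x̄ = 75.13 in, ȳ = 79.11 in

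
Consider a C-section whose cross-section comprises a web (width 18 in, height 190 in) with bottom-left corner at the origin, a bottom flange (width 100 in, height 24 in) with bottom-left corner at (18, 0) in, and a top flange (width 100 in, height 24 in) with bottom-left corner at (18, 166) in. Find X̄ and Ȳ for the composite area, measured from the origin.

X̄ = 43.45 in, Ȳ = 95.00 in

Part | A | x̄ᵢ | ȳᵢ | A·x̄ᵢ | A·ȳᵢ
web | 3420.00 | 9.00 | 95.00 | 30780.00 | 324900.00
bottom flange | 2400.00 | 68.00 | 12.00 | 163200.00 | 28800.00
top flange | 2400.00 | 68.00 | 178.00 | 163200.00 | 427200.00
Σ | 8220.00 |  |  | 357180.00 | 780900.00
X̄ = 357180.00 / 8220.00 = 43.45 in
Ȳ = 780900.00 / 8220.00 = 95.00 in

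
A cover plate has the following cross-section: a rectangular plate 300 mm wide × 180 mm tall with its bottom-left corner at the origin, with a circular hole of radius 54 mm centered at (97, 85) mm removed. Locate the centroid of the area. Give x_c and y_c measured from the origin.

plate: A = 300 × 180 = 54000.00, centroid at (150.00, 90.00).
hole: A = −π·54² = -9160.88, centroid at (97.00, 85.00).
ΣA = 44839.12 mm²
ΣAx_c = (54000.00)(150.00) + (-9160.88)(97.00) = 7211394.23 mm³
ΣAy_c = (54000.00)(90.00) + (-9160.88)(85.00) = 4081324.84 mm³
x_c = 7211394.23 / 44839.12 = 160.83 mm
y_c = 4081324.84 / 44839.12 = 91.02 mm

x_c = 160.83 mm, y_c = 91.02 mm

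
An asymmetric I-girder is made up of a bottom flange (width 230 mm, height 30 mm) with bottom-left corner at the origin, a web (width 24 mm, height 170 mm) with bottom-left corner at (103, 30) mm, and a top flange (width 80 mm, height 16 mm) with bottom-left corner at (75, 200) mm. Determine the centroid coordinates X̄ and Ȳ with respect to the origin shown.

bottom flange: A = 230 × 30 = 6900.00, centroid at (115.00, 15.00).
web: A = 24 × 170 = 4080.00, centroid at (115.00, 115.00).
top flange: A = 80 × 16 = 1280.00, centroid at (115.00, 208.00).
ΣA = 12260.00 mm²
ΣAX̄ = (6900.00)(115.00) + (4080.00)(115.00) + (1280.00)(115.00) = 1409900.00 mm³
ΣAȲ = (6900.00)(15.00) + (4080.00)(115.00) + (1280.00)(208.00) = 838940.00 mm³
X̄ = 1409900.00 / 12260.00 = 115.00 mm
Ȳ = 838940.00 / 12260.00 = 68.43 mm

X̄ = 115.00 mm, Ȳ = 68.43 mm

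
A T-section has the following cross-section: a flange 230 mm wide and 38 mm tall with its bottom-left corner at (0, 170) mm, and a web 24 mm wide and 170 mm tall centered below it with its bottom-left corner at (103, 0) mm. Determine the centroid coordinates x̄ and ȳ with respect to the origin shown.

x̄ = 115.00 mm, ȳ = 155.90 mm

web: A = 24 × 170 = 4080.00, centroid at (115.00, 85.00).
flange: A = 230 × 38 = 8740.00, centroid at (115.00, 189.00).
ΣA = 12820.00 mm²
ΣAx̄ = (4080.00)(115.00) + (8740.00)(115.00) = 1474300.00 mm³
ΣAȳ = (4080.00)(85.00) + (8740.00)(189.00) = 1998660.00 mm³
x̄ = 1474300.00 / 12820.00 = 115.00 mm
ȳ = 1998660.00 / 12820.00 = 155.90 mm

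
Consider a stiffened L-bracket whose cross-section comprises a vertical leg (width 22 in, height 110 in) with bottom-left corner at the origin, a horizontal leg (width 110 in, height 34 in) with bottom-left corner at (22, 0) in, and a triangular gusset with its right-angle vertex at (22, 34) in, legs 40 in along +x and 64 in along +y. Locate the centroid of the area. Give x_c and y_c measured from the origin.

vertical leg: A = 22 × 110 = 2420.00, centroid at (11.00, 55.00).
horizontal leg: A = 110 × 34 = 3740.00, centroid at (77.00, 17.00).
gusset: A = ½·40·64 = 1280.00, centroid at (35.33, 55.33).
ΣA = 7440.00 in²
ΣAx_c = (2420.00)(11.00) + (3740.00)(77.00) + (1280.00)(35.33) = 359826.67 in³
ΣAy_c = (2420.00)(55.00) + (3740.00)(17.00) + (1280.00)(55.33) = 267506.67 in³
x_c = 359826.67 / 7440.00 = 48.36 in
y_c = 267506.67 / 7440.00 = 35.96 in

x_c = 48.36 in, y_c = 35.96 in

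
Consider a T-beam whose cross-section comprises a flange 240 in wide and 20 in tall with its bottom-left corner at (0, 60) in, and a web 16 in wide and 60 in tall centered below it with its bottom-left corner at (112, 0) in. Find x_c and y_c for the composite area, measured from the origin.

x_c = 120.00 in, y_c = 63.33 in

web: A = 16 × 60 = 960.00, centroid at (120.00, 30.00).
flange: A = 240 × 20 = 4800.00, centroid at (120.00, 70.00).
ΣA = 5760.00 in², ΣAx_c = 691200.00 in³, ΣAy_c = 364800.00 in³.
x_c = 691200.00/5760.00 = 120.00 in; y_c = 364800.00/5760.00 = 63.33 in.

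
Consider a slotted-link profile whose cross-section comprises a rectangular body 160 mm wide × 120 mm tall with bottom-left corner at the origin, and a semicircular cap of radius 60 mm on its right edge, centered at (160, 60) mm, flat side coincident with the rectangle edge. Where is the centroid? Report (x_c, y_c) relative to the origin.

x_c = 103.99 mm, y_c = 60.00 mm

rectangular body: A = 160 × 120 = 19200.00, centroid at (80.00, 60.00).
semicircular end: A = ½π·60² = 5654.87, centroid at (185.46, 60.00).
ΣA = 24854.87 mm², ΣAx_c = 2584778.68 mm³, ΣAy_c = 1491292.01 mm³.
x_c = 2584778.68/24854.87 = 103.99 mm; y_c = 1491292.01/24854.87 = 60.00 mm.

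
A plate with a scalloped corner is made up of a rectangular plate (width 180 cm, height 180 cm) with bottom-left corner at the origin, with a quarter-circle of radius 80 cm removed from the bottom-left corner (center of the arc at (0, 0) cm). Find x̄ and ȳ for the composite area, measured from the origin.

x̄ = 100.29 cm, ȳ = 100.29 cm

plate: A = 180 × 180 = 32400.00, centroid at (90.00, 90.00).
removed quarter-circle: A = −¼π·80² = -5026.55, centroid at (33.95, 33.95).
ΣA = 27373.45 cm²
ΣAx̄ = (32400.00)(90.00) + (-5026.55)(33.95) = 2745333.33 cm³
ΣAȳ = (32400.00)(90.00) + (-5026.55)(33.95) = 2745333.33 cm³
x̄ = 2745333.33 / 27373.45 = 100.29 cm
ȳ = 2745333.33 / 27373.45 = 100.29 cm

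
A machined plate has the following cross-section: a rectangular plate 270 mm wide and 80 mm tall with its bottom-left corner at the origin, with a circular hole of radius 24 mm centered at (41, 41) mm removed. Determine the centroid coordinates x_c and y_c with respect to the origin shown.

plate: A = 270 × 80 = 21600.00, centroid at (135.00, 40.00).
hole: A = −π·24² = -1809.56, centroid at (41.00, 41.00).
ΣA = 19790.44 mm², ΣAx_c = 2841808.15 mm³, ΣAy_c = 789808.15 mm³.
x_c = 2841808.15/19790.44 = 143.59 mm; y_c = 789808.15/19790.44 = 39.91 mm.

x_c = 143.59 mm, y_c = 39.91 mm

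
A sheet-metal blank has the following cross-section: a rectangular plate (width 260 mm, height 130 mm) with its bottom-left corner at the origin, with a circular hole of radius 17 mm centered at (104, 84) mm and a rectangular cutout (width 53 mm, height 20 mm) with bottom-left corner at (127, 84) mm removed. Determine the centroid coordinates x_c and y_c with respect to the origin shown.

x_c = 129.96 mm, y_c = 63.49 mm

plate: A = 260 × 130 = 33800.00, centroid at (130.00, 65.00).
hole 1: A = −π·17² = -907.92, centroid at (104.00, 84.00).
hole 2: A = −(53 × 20) = -1060.00, centroid at (153.50, 94.00).
ΣA = 31832.08 mm², ΣAx_c = 4136866.29 mm³, ΣAy_c = 2021094.70 mm³.
x_c = 4136866.29/31832.08 = 129.96 mm; y_c = 2021094.70/31832.08 = 63.49 mm.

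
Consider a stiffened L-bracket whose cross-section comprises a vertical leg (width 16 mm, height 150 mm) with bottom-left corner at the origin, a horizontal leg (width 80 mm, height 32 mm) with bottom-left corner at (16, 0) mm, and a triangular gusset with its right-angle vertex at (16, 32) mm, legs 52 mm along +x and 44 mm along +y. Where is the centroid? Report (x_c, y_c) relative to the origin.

x_c = 32.88 mm, y_c = 44.95 mm

vertical leg: A = 16 × 150 = 2400.00, centroid at (8.00, 75.00).
horizontal leg: A = 80 × 32 = 2560.00, centroid at (56.00, 16.00).
gusset: A = ½·52·44 = 1144.00, centroid at (33.33, 46.67).
ΣA = 6104.00 mm²
ΣAx_c = (2400.00)(8.00) + (2560.00)(56.00) + (1144.00)(33.33) = 200693.33 mm³
ΣAy_c = (2400.00)(75.00) + (2560.00)(16.00) + (1144.00)(46.67) = 274346.67 mm³
x_c = 200693.33 / 6104.00 = 32.88 mm
y_c = 274346.67 / 6104.00 = 44.95 mm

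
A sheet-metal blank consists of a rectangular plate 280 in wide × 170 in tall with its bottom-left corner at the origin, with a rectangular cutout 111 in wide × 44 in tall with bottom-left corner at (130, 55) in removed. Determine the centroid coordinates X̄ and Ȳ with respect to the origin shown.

X̄ = 134.80 in, Ȳ = 85.91 in

plate: A = 280 × 170 = 47600.00, centroid at (140.00, 85.00).
hole: A = −(111 × 44) = -4884.00, centroid at (185.50, 77.00).
ΣA = 42716.00 in², ΣAX̄ = 5758018.00 in³, ΣAȲ = 3669932.00 in³.
X̄ = 5758018.00/42716.00 = 134.80 in; Ȳ = 3669932.00/42716.00 = 85.91 in.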